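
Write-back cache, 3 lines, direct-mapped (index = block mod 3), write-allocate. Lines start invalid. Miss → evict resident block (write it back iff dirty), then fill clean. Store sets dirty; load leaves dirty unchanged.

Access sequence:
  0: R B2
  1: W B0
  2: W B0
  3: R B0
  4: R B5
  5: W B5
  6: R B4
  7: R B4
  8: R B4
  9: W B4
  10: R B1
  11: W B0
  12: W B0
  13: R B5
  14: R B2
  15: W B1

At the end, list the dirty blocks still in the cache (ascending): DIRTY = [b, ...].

DIRTY = [0, 1]

0: R B2 → L2 miss [-]
1: W B0 → L0 miss [D]
2: W B0 → L0 hit [D]
3: R B0 → L0 hit [D]
4: R B5 → L2 miss [-]
5: W B5 → L2 hit [D]
6: R B4 → L1 miss [-]
7: R B4 → L1 hit [-]
8: R B4 → L1 hit [-]
9: W B4 → L1 hit [D]
10: R B1 → L1 miss wb→B4 [-]
11: W B0 → L0 hit [D]
12: W B0 → L0 hit [D]
13: R B5 → L2 hit [D]
14: R B2 → L2 miss wb→B5 [-]
15: W B1 → L1 hit [D]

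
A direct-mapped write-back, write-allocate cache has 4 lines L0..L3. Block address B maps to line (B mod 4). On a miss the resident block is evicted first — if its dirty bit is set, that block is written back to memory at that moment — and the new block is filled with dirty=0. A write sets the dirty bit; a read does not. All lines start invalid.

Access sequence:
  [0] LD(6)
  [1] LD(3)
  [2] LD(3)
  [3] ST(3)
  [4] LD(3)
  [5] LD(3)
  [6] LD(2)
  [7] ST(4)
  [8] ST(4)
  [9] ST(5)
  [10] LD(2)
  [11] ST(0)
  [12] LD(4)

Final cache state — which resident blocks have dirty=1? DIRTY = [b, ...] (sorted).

DIRTY = [3, 5]

  0 | R B6 → L2 miss [-]
  1 | R B3 → L3 miss [-]
  2 | R B3 → L3 hit [-]
  3 | W B3 → L3 hit [D]
  4 | R B3 → L3 hit [D]
  5 | R B3 → L3 hit [D]
  6 | R B2 → L2 miss [-]
  7 | W B4 → L0 miss [D]
  8 | W B4 → L0 hit [D]
  9 | W B5 → L1 miss [D]
  10 | R B2 → L2 hit [-]
  11 | W B0 → L0 miss wb→B4 [D]
  12 | R B4 → L0 miss wb→B0 [-]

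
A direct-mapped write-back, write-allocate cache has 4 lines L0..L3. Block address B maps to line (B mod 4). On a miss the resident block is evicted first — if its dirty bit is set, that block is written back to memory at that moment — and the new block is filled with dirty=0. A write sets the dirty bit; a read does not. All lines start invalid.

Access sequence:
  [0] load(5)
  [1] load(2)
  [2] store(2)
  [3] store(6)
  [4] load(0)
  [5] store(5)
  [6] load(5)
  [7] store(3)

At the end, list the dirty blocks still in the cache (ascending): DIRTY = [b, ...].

DIRTY = [3, 5, 6]

  0 | R B5 → L1 miss [-]
  1 | R B2 → L2 miss [-]
  2 | W B2 → L2 hit [D]
  3 | W B6 → L2 miss wb→B2 [D]
  4 | R B0 → L0 miss [-]
  5 | W B5 → L1 hit [D]
  6 | R B5 → L1 hit [D]
  7 | W B3 → L3 miss [D]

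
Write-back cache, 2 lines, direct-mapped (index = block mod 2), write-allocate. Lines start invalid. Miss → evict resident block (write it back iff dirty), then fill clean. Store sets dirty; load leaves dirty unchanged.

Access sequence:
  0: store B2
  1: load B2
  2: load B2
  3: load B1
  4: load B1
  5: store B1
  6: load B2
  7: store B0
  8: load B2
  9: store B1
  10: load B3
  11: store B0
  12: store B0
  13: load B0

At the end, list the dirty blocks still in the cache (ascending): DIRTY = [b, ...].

DIRTY = [0]

  0 | W B2 → L0 miss [D]
  1 | R B2 → L0 hit [D]
  2 | R B2 → L0 hit [D]
  3 | R B1 → L1 miss [-]
  4 | R B1 → L1 hit [-]
  5 | W B1 → L1 hit [D]
  6 | R B2 → L0 hit [D]
  7 | W B0 → L0 miss wb→B2 [D]
  8 | R B2 → L0 miss wb→B0 [-]
  9 | W B1 → L1 hit [D]
  10 | R B3 → L1 miss wb→B1 [-]
  11 | W B0 → L0 miss [D]
  12 | W B0 → L0 hit [D]
  13 | R B0 → L0 hit [D]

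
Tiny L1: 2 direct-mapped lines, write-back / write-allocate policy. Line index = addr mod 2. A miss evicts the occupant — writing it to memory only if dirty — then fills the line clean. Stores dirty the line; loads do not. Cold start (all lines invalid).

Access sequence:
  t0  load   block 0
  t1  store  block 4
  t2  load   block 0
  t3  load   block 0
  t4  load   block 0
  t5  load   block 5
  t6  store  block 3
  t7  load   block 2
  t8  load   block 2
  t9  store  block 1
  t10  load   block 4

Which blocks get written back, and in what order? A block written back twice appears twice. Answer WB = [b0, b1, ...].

WB = [4, 3]

0: R B0 -> L0 miss  d=-]
1: W B4 -> L0 miss  d=D]
2: R B0 -> L0 miss wb->B4  d=-]
3: R B0 -> L0 hit  d=-]
4: R B0 -> L0 hit  d=-]
5: R B5 -> L1 miss  d=-]
6: W B3 -> L1 miss  d=D]
7: R B2 -> L0 miss  d=-]
8: R B2 -> L0 hit  d=-]
9: W B1 -> L1 miss wb->B3  d=D]
10: R B4 -> L0 miss  d=-]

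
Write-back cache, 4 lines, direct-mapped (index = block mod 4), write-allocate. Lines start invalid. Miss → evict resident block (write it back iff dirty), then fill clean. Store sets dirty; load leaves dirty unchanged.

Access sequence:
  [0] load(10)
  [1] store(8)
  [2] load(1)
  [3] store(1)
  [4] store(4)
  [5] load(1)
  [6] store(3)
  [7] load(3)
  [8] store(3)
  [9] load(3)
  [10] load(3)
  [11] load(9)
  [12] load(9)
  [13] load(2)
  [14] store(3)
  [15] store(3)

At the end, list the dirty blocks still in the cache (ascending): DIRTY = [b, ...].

0: R B10 → L2 miss [-]
1: W B8 → L0 miss [D]
2: R B1 → L1 miss [-]
3: W B1 → L1 hit [D]
4: W B4 → L0 miss wb→B8 [D]
5: R B1 → L1 hit [D]
6: W B3 → L3 miss [D]
7: R B3 → L3 hit [D]
8: W B3 → L3 hit [D]
9: R B3 → L3 hit [D]
10: R B3 → L3 hit [D]
11: R B9 → L1 miss wb→B1 [-]
12: R B9 → L1 hit [-]
13: R B2 → L2 miss [-]
14: W B3 → L3 hit [D]
15: W B3 → L3 hit [D]

DIRTY = [3, 4]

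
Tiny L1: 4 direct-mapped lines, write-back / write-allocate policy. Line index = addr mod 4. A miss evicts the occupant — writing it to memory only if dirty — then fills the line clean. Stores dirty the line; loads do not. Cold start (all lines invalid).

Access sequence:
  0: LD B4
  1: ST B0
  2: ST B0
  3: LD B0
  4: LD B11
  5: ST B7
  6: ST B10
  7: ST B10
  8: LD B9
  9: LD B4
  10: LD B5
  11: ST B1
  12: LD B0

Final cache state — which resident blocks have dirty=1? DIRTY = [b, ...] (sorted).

DIRTY = [1, 7, 10]

0: R B4 → L0 miss [-]
1: W B0 → L0 miss [D]
2: W B0 → L0 hit [D]
3: R B0 → L0 hit [D]
4: R B11 → L3 miss [-]
5: W B7 → L3 miss [D]
6: W B10 → L2 miss [D]
7: W B10 → L2 hit [D]
8: R B9 → L1 miss [-]
9: R B4 → L0 miss wb→B0 [-]
10: R B5 → L1 miss [-]
11: W B1 → L1 miss [D]
12: R B0 → L0 miss [-]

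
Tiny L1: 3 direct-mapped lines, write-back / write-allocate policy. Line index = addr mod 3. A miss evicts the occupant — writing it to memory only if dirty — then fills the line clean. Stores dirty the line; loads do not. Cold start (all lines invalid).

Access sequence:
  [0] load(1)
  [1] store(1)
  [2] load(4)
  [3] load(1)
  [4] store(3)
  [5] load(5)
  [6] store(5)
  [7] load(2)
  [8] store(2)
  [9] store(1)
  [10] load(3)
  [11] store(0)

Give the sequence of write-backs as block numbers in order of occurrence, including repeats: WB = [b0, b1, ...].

  0 | R B1 → L1 miss [-]
  1 | W B1 → L1 hit [D]
  2 | R B4 → L1 miss wb→B1 [-]
  3 | R B1 → L1 miss [-]
  4 | W B3 → L0 miss [D]
  5 | R B5 → L2 miss [-]
  6 | W B5 → L2 hit [D]
  7 | R B2 → L2 miss wb→B5 [-]
  8 | W B2 → L2 hit [D]
  9 | W B1 → L1 hit [D]
  10 | R B3 → L0 hit [D]
  11 | W B0 → L0 miss wb→B3 [D]

WB = [1, 5, 3]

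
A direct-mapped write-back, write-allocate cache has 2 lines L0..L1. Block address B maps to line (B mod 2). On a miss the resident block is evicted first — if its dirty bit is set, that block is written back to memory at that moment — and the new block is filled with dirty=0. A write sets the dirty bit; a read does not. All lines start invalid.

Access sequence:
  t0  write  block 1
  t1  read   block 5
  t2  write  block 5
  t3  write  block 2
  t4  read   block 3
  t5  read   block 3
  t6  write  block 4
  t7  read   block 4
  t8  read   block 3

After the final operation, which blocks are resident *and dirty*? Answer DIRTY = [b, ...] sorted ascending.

DIRTY = [4]

0: W B1 → L1 miss [D]
1: R B5 → L1 miss wb→B1 [-]
2: W B5 → L1 hit [D]
3: W B2 → L0 miss [D]
4: R B3 → L1 miss wb→B5 [-]
5: R B3 → L1 hit [-]
6: W B4 → L0 miss wb→B2 [D]
7: R B4 → L0 hit [D]
8: R B3 → L1 hit [-]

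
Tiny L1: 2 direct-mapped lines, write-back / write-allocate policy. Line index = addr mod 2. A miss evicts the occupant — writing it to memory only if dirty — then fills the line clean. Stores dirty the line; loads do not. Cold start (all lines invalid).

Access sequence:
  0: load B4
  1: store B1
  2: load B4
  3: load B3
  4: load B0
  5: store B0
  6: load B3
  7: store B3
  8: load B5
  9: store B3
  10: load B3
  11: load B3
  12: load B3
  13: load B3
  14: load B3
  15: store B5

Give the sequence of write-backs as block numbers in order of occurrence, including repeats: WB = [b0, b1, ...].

  0 | R B4 → L0 miss [-]
  1 | W B1 → L1 miss [D]
  2 | R B4 → L0 hit [-]
  3 | R B3 → L1 miss wb→B1 [-]
  4 | R B0 → L0 miss [-]
  5 | W B0 → L0 hit [D]
  6 | R B3 → L1 hit [-]
  7 | W B3 → L1 hit [D]
  8 | R B5 → L1 miss wb→B3 [-]
  9 | W B3 → L1 miss [D]
  10 | R B3 → L1 hit [D]
  11 | R B3 → L1 hit [D]
  12 | R B3 → L1 hit [D]
  13 | R B3 → L1 hit [D]
  14 | R B3 → L1 hit [D]
  15 | W B5 → L1 miss wb→B3 [D]

WB = [1, 3, 3]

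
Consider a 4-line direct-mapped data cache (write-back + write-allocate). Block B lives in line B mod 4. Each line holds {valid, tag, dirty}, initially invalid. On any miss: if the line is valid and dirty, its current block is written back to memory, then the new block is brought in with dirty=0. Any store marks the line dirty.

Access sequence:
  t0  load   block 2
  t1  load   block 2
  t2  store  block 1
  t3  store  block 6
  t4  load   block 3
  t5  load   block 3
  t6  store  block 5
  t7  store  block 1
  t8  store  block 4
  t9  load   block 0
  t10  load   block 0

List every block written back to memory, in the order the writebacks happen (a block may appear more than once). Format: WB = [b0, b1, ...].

0: R B2 → L2 miss [-]
1: R B2 → L2 hit [-]
2: W B1 → L1 miss [D]
3: W B6 → L2 miss [D]
4: R B3 → L3 miss [-]
5: R B3 → L3 hit [-]
6: W B5 → L1 miss wb→B1 [D]
7: W B1 → L1 miss wb→B5 [D]
8: W B4 → L0 miss [D]
9: R B0 → L0 miss wb→B4 [-]
10: R B0 → L0 hit [-]

WB = [1, 5, 4]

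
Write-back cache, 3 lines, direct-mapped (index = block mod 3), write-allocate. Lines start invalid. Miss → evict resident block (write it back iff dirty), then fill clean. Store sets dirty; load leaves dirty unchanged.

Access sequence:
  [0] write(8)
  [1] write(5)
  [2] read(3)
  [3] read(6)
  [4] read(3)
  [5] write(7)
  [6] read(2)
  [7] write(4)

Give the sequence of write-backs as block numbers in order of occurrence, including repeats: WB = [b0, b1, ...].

WB = [8, 5, 7]

0: W B8 -> L2 miss  d=D]
1: W B5 -> L2 miss wb->B8  d=D]
2: R B3 -> L0 miss  d=-]
3: R B6 -> L0 miss  d=-]
4: R B3 -> L0 miss  d=-]
5: W B7 -> L1 miss  d=D]
6: R B2 -> L2 miss wb->B5  d=-]
7: W B4 -> L1 miss wb->B7  d=D]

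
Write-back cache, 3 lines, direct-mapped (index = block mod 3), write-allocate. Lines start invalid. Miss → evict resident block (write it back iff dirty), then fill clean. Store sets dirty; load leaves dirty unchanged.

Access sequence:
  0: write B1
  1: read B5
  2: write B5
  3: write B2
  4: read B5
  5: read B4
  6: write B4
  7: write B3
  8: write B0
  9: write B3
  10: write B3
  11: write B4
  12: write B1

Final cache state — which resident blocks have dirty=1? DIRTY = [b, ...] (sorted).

0: W B1 -> L1 miss  d=D]
1: R B5 -> L2 miss  d=-]
2: W B5 -> L2 hit  d=D]
3: W B2 -> L2 miss wb->B5  d=D]
4: R B5 -> L2 miss wb->B2  d=-]
5: R B4 -> L1 miss wb->B1  d=-]
6: W B4 -> L1 hit  d=D]
7: W B3 -> L0 miss  d=D]
8: W B0 -> L0 miss wb->B3  d=D]
9: W B3 -> L0 miss wb->B0  d=D]
10: W B3 -> L0 hit  d=D]
11: W B4 -> L1 hit  d=D]
12: W B1 -> L1 miss wb->B4  d=D]

DIRTY = [1, 3]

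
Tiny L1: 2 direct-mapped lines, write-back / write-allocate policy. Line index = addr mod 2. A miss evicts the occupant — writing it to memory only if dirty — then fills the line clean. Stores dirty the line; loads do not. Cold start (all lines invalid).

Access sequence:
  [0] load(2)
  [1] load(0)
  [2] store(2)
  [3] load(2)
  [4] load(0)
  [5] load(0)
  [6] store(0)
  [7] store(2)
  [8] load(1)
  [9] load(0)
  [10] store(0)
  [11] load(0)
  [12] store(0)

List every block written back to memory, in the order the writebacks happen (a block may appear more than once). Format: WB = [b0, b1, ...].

0: R B2 → L0 miss [-]
1: R B0 → L0 miss [-]
2: W B2 → L0 miss [D]
3: R B2 → L0 hit [D]
4: R B0 → L0 miss wb→B2 [-]
5: R B0 → L0 hit [-]
6: W B0 → L0 hit [D]
7: W B2 → L0 miss wb→B0 [D]
8: R B1 → L1 miss [-]
9: R B0 → L0 miss wb→B2 [-]
10: W B0 → L0 hit [D]
11: R B0 → L0 hit [D]
12: W B0 → L0 hit [D]

WB = [2, 0, 2]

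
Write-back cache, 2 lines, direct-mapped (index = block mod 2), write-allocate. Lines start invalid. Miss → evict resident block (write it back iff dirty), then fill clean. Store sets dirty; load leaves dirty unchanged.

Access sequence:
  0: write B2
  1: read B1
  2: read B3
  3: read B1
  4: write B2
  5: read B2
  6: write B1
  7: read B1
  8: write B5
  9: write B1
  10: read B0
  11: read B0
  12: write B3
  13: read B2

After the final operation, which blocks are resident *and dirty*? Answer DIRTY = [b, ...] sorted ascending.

DIRTY = [3]

0: W B2 → L0 miss [D]
1: R B1 → L1 miss [-]
2: R B3 → L1 miss [-]
3: R B1 → L1 miss [-]
4: W B2 → L0 hit [D]
5: R B2 → L0 hit [D]
6: W B1 → L1 hit [D]
7: R B1 → L1 hit [D]
8: W B5 → L1 miss wb→B1 [D]
9: W B1 → L1 miss wb→B5 [D]
10: R B0 → L0 miss wb→B2 [-]
11: R B0 → L0 hit [-]
12: W B3 → L1 miss wb→B1 [D]
13: R B2 → L0 miss [-]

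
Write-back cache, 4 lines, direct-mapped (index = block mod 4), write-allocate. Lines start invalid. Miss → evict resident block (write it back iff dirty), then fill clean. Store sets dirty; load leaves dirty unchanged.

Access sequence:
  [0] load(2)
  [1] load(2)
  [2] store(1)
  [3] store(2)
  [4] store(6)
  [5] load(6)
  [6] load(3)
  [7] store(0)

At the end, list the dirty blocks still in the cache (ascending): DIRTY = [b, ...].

0: R B2 -> L2 miss  d=-]
1: R B2 -> L2 hit  d=-]
2: W B1 -> L1 miss  d=D]
3: W B2 -> L2 hit  d=D]
4: W B6 -> L2 miss wb->B2  d=D]
5: R B6 -> L2 hit  d=D]
6: R B3 -> L3 miss  d=-]
7: W B0 -> L0 miss  d=D]

DIRTY = [0, 1, 6]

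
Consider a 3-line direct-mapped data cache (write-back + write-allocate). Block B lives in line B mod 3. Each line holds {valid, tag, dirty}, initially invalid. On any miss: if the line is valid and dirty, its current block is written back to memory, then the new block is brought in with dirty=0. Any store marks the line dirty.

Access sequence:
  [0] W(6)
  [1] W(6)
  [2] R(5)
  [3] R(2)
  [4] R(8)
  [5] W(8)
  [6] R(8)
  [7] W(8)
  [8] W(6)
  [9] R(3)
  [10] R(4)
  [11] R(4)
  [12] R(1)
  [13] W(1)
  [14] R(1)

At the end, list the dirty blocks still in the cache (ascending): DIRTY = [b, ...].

DIRTY = [1, 8]

0: W B6 → L0 miss [D]
1: W B6 → L0 hit [D]
2: R B5 → L2 miss [-]
3: R B2 → L2 miss [-]
4: R B8 → L2 miss [-]
5: W B8 → L2 hit [D]
6: R B8 → L2 hit [D]
7: W B8 → L2 hit [D]
8: W B6 → L0 hit [D]
9: R B3 → L0 miss wb→B6 [-]
10: R B4 → L1 miss [-]
11: R B4 → L1 hit [-]
12: R B1 → L1 miss [-]
13: W B1 → L1 hit [D]
14: R B1 → L1 hit [D]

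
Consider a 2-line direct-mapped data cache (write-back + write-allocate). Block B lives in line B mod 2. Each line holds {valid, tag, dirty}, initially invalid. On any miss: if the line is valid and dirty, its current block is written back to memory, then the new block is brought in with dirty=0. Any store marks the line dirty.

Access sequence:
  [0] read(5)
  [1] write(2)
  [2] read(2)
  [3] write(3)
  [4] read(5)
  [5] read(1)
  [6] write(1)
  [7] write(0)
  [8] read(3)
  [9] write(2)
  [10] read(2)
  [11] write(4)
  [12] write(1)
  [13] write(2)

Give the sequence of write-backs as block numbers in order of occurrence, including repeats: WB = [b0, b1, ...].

WB = [3, 2, 1, 0, 2, 4]

  0 | R B5 → L1 miss [-]
  1 | W B2 → L0 miss [D]
  2 | R B2 → L0 hit [D]
  3 | W B3 → L1 miss [D]
  4 | R B5 → L1 miss wb→B3 [-]
  5 | R B1 → L1 miss [-]
  6 | W B1 → L1 hit [D]
  7 | W B0 → L0 miss wb→B2 [D]
  8 | R B3 → L1 miss wb→B1 [-]
  9 | W B2 → L0 miss wb→B0 [D]
  10 | R B2 → L0 hit [D]
  11 | W B4 → L0 miss wb→B2 [D]
  12 | W B1 → L1 miss [D]
  13 | W B2 → L0 miss wb→B4 [D]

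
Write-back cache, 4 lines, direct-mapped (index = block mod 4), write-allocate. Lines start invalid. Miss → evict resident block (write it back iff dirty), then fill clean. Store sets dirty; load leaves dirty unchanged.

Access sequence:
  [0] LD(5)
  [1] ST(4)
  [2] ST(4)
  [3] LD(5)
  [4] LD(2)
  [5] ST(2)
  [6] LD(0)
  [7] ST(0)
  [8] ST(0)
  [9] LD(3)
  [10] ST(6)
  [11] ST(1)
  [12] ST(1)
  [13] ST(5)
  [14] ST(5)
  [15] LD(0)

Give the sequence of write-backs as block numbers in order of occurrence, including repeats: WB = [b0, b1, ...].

WB = [4, 2, 1]

0: R B5 -> L1 miss  d=-]
1: W B4 -> L0 miss  d=D]
2: W B4 -> L0 hit  d=D]
3: R B5 -> L1 hit  d=-]
4: R B2 -> L2 miss  d=-]
5: W B2 -> L2 hit  d=D]
6: R B0 -> L0 miss wb->B4  d=-]
7: W B0 -> L0 hit  d=D]
8: W B0 -> L0 hit  d=D]
9: R B3 -> L3 miss  d=-]
10: W B6 -> L2 miss wb->B2  d=D]
11: W B1 -> L1 miss  d=D]
12: W B1 -> L1 hit  d=D]
13: W B5 -> L1 miss wb->B1  d=D]
14: W B5 -> L1 hit  d=D]
15: R B0 -> L0 hit  d=D]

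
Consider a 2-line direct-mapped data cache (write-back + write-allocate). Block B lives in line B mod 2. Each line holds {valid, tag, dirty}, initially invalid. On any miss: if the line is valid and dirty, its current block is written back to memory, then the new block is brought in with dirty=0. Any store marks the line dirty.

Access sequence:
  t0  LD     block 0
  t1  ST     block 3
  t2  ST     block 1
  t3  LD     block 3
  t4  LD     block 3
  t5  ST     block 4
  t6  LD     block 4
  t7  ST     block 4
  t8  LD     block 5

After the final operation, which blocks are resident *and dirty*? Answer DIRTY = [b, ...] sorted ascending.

0: R B0 → L0 miss [-]
1: W B3 → L1 miss [D]
2: W B1 → L1 miss wb→B3 [D]
3: R B3 → L1 miss wb→B1 [-]
4: R B3 → L1 hit [-]
5: W B4 → L0 miss [D]
6: R B4 → L0 hit [D]
7: W B4 → L0 hit [D]
8: R B5 → L1 miss [-]

DIRTY = [4]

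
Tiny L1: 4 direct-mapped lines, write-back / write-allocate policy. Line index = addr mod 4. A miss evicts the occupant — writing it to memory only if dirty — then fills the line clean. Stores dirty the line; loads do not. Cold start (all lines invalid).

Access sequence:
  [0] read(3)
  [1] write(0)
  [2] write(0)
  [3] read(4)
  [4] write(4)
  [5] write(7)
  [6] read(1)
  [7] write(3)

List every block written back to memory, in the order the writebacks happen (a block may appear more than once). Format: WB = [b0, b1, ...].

WB = [0, 7]

0: R B3 -> L3 miss  d=-]
1: W B0 -> L0 miss  d=D]
2: W B0 -> L0 hit  d=D]
3: R B4 -> L0 miss wb->B0  d=-]
4: W B4 -> L0 hit  d=D]
5: W B7 -> L3 miss  d=D]
6: R B1 -> L1 miss  d=-]
7: W B3 -> L3 miss wb->B7  d=D]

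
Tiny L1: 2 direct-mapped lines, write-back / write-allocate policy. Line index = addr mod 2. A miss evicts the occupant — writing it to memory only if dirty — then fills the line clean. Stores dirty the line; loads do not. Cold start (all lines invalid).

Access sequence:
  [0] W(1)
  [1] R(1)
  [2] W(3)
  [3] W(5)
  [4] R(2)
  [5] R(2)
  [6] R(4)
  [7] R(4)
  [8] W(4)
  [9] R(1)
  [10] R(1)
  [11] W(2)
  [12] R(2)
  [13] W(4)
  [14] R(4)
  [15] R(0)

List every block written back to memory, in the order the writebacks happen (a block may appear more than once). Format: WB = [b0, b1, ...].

0: W B1 -> L1 miss  d=D]
1: R B1 -> L1 hit  d=D]
2: W B3 -> L1 miss wb->B1  d=D]
3: W B5 -> L1 miss wb->B3  d=D]
4: R B2 -> L0 miss  d=-]
5: R B2 -> L0 hit  d=-]
6: R B4 -> L0 miss  d=-]
7: R B4 -> L0 hit  d=-]
8: W B4 -> L0 hit  d=D]
9: R B1 -> L1 miss wb->B5  d=-]
10: R B1 -> L1 hit  d=-]
11: W B2 -> L0 miss wb->B4  d=D]
12: R B2 -> L0 hit  d=D]
13: W B4 -> L0 miss wb->B2  d=D]
14: R B4 -> L0 hit  d=D]
15: R B0 -> L0 miss wb->B4  d=-]

WB = [1, 3, 5, 4, 2, 4]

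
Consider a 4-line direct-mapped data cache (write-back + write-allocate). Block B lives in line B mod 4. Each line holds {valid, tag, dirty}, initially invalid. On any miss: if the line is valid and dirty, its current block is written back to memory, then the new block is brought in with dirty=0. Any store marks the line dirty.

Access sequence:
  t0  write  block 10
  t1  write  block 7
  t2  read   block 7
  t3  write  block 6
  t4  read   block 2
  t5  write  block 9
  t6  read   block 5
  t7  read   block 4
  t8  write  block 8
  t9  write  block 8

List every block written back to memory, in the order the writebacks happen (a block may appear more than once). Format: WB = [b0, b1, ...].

WB = [10, 6, 9]

0: W B10 → L2 miss [D]
1: W B7 → L3 miss [D]
2: R B7 → L3 hit [D]
3: W B6 → L2 miss wb→B10 [D]
4: R B2 → L2 miss wb→B6 [-]
5: W B9 → L1 miss [D]
6: R B5 → L1 miss wb→B9 [-]
7: R B4 → L0 miss [-]
8: W B8 → L0 miss [D]
9: W B8 → L0 hit [D]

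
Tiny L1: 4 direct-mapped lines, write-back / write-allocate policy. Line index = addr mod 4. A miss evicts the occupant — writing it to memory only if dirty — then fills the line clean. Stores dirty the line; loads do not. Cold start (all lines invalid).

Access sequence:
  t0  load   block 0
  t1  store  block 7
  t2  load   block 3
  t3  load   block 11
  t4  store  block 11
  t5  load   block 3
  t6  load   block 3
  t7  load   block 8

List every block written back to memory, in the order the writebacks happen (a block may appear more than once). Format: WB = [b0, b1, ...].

  0 | R B0 → L0 miss [-]
  1 | W B7 → L3 miss [D]
  2 | R B3 → L3 miss wb→B7 [-]
  3 | R B11 → L3 miss [-]
  4 | W B11 → L3 hit [D]
  5 | R B3 → L3 miss wb→B11 [-]
  6 | R B3 → L3 hit [-]
  7 | R B8 → L0 miss [-]

WB = [7, 11]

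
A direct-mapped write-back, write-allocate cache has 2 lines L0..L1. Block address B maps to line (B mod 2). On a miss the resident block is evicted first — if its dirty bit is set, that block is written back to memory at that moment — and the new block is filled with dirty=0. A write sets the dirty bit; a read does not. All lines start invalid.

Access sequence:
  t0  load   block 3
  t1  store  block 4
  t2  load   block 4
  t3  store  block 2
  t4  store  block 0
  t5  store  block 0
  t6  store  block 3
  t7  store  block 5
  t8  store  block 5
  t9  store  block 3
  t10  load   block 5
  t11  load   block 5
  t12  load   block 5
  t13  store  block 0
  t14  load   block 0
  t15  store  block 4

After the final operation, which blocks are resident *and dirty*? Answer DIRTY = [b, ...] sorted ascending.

DIRTY = [4]

0: R B3 → L1 miss [-]
1: W B4 → L0 miss [D]
2: R B4 → L0 hit [D]
3: W B2 → L0 miss wb→B4 [D]
4: W B0 → L0 miss wb→B2 [D]
5: W B0 → L0 hit [D]
6: W B3 → L1 hit [D]
7: W B5 → L1 miss wb→B3 [D]
8: W B5 → L1 hit [D]
9: W B3 → L1 miss wb→B5 [D]
10: R B5 → L1 miss wb→B3 [-]
11: R B5 → L1 hit [-]
12: R B5 → L1 hit [-]
13: W B0 → L0 hit [D]
14: R B0 → L0 hit [D]
15: W B4 → L0 miss wb→B0 [D]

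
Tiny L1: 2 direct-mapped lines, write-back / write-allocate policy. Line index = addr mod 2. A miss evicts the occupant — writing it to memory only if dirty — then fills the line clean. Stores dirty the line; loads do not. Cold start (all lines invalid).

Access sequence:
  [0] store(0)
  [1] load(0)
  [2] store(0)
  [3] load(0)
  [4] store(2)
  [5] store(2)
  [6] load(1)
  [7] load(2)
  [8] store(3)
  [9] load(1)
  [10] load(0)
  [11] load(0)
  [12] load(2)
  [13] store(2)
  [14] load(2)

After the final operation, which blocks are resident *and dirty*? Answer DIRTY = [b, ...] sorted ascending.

DIRTY = [2]

0: W B0 → L0 miss [D]
1: R B0 → L0 hit [D]
2: W B0 → L0 hit [D]
3: R B0 → L0 hit [D]
4: W B2 → L0 miss wb→B0 [D]
5: W B2 → L0 hit [D]
6: R B1 → L1 miss [-]
7: R B2 → L0 hit [D]
8: W B3 → L1 miss [D]
9: R B1 → L1 miss wb→B3 [-]
10: R B0 → L0 miss wb→B2 [-]
11: R B0 → L0 hit [-]
12: R B2 → L0 miss [-]
13: W B2 → L0 hit [D]
14: R B2 → L0 hit [D]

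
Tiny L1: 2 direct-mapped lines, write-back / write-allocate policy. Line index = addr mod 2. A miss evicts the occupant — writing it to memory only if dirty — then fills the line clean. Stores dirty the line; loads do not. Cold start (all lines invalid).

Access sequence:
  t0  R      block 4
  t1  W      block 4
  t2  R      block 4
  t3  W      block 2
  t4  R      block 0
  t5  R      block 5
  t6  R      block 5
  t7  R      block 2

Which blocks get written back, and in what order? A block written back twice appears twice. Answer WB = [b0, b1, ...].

  0 | R B4 → L0 miss [-]
  1 | W B4 → L0 hit [D]
  2 | R B4 → L0 hit [D]
  3 | W B2 → L0 miss wb→B4 [D]
  4 | R B0 → L0 miss wb→B2 [-]
  5 | R B5 → L1 miss [-]
  6 | R B5 → L1 hit [-]
  7 | R B2 → L0 miss [-]

WB = [4, 2]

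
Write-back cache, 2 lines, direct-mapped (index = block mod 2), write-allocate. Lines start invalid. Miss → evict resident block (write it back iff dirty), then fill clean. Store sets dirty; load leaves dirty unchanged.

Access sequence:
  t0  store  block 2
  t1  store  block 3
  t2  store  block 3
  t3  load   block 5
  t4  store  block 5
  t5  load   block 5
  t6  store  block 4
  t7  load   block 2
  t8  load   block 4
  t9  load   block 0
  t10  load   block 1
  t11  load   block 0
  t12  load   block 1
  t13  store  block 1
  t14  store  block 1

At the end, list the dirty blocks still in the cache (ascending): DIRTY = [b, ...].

DIRTY = [1]

  0 | W B2 → L0 miss [D]
  1 | W B3 → L1 miss [D]
  2 | W B3 → L1 hit [D]
  3 | R B5 → L1 miss wb→B3 [-]
  4 | W B5 → L1 hit [D]
  5 | R B5 → L1 hit [D]
  6 | W B4 → L0 miss wb→B2 [D]
  7 | R B2 → L0 miss wb→B4 [-]
  8 | R B4 → L0 miss [-]
  9 | R B0 → L0 miss [-]
  10 | R B1 → L1 miss wb→B5 [-]
  11 | R B0 → L0 hit [-]
  12 | R B1 → L1 hit [-]
  13 | W B1 → L1 hit [D]
  14 | W B1 → L1 hit [D]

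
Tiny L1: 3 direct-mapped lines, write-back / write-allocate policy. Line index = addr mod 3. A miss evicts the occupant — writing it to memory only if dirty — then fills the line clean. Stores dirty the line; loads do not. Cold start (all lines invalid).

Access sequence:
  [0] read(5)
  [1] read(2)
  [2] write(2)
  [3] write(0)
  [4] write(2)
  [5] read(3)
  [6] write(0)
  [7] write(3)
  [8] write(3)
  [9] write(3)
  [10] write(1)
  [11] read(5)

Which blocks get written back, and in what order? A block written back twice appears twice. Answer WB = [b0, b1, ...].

  0 | R B5 → L2 miss [-]
  1 | R B2 → L2 miss [-]
  2 | W B2 → L2 hit [D]
  3 | W B0 → L0 miss [D]
  4 | W B2 → L2 hit [D]
  5 | R B3 → L0 miss wb→B0 [-]
  6 | W B0 → L0 miss [D]
  7 | W B3 → L0 miss wb→B0 [D]
  8 | W B3 → L0 hit [D]
  9 | W B3 → L0 hit [D]
  10 | W B1 → L1 miss [D]
  11 | R B5 → L2 miss wb→B2 [-]

WB = [0, 0, 2]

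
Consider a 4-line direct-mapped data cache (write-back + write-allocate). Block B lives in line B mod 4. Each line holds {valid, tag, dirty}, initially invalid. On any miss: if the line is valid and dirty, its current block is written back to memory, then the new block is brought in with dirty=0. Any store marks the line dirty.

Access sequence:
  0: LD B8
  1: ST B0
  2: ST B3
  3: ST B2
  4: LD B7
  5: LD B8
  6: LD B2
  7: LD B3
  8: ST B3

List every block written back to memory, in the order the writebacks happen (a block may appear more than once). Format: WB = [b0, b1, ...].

WB = [3, 0]

0: R B8 -> L0 miss  d=-]
1: W B0 -> L0 miss  d=D]
2: W B3 -> L3 miss  d=D]
3: W B2 -> L2 miss  d=D]
4: R B7 -> L3 miss wb->B3  d=-]
5: R B8 -> L0 miss wb->B0  d=-]
6: R B2 -> L2 hit  d=D]
7: R B3 -> L3 miss  d=-]
8: W B3 -> L3 hit  d=D]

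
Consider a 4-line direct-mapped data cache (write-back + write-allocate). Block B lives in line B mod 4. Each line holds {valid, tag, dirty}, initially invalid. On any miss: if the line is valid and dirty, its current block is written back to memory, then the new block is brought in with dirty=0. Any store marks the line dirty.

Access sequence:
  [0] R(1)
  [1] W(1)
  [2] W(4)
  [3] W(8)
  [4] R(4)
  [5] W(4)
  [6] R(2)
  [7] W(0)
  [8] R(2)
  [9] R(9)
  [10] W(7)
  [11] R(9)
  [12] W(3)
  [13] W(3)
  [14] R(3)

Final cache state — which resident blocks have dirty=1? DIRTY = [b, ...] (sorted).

DIRTY = [0, 3]

0: R B1 -> L1 miss  d=-]
1: W B1 -> L1 hit  d=D]
2: W B4 -> L0 miss  d=D]
3: W B8 -> L0 miss wb->B4  d=D]
4: R B4 -> L0 miss wb->B8  d=-]
5: W B4 -> L0 hit  d=D]
6: R B2 -> L2 miss  d=-]
7: W B0 -> L0 miss wb->B4  d=D]
8: R B2 -> L2 hit  d=-]
9: R B9 -> L1 miss wb->B1  d=-]
10: W B7 -> L3 miss  d=D]
11: R B9 -> L1 hit  d=-]
12: W B3 -> L3 miss wb->B7  d=D]
13: W B3 -> L3 hit  d=D]
14: R B3 -> L3 hit  d=D]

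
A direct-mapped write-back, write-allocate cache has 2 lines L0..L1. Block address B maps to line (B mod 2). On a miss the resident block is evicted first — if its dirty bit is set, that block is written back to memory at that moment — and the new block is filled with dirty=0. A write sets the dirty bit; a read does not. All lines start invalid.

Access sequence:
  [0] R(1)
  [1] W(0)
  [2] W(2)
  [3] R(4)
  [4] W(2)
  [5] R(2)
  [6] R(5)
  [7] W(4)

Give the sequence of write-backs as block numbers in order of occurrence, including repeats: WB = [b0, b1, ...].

WB = [0, 2, 2]

0: R B1 -> L1 miss  d=-]
1: W B0 -> L0 miss  d=D]
2: W B2 -> L0 miss wb->B0  d=D]
3: R B4 -> L0 miss wb->B2  d=-]
4: W B2 -> L0 miss  d=D]
5: R B2 -> L0 hit  d=D]
6: R B5 -> L1 miss  d=-]
7: W B4 -> L0 miss wb->B2  d=D]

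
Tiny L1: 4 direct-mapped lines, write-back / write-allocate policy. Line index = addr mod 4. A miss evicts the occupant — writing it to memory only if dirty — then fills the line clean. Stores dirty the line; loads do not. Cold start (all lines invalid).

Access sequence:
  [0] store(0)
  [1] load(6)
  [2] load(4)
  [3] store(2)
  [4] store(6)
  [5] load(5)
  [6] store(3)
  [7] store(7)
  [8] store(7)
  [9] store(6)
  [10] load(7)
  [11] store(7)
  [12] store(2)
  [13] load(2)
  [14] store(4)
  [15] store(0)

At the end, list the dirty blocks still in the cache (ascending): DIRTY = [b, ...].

DIRTY = [0, 2, 7]

0: W B0 → L0 miss [D]
1: R B6 → L2 miss [-]
2: R B4 → L0 miss wb→B0 [-]
3: W B2 → L2 miss [D]
4: W B6 → L2 miss wb→B2 [D]
5: R B5 → L1 miss [-]
6: W B3 → L3 miss [D]
7: W B7 → L3 miss wb→B3 [D]
8: W B7 → L3 hit [D]
9: W B6 → L2 hit [D]
10: R B7 → L3 hit [D]
11: W B7 → L3 hit [D]
12: W B2 → L2 miss wb→B6 [D]
13: R B2 → L2 hit [D]
14: W B4 → L0 hit [D]
15: W B0 → L0 miss wb→B4 [D]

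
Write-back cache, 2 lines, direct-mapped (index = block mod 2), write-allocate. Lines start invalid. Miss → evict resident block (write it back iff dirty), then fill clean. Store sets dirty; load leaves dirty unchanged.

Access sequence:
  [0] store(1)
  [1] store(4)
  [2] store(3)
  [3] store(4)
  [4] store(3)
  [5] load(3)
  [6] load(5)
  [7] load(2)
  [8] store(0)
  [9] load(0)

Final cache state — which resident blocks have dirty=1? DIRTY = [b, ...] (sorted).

DIRTY = [0]

0: W B1 -> L1 miss  d=D]
1: W B4 -> L0 miss  d=D]
2: W B3 -> L1 miss wb->B1  d=D]
3: W B4 -> L0 hit  d=D]
4: W B3 -> L1 hit  d=D]
5: R B3 -> L1 hit  d=D]
6: R B5 -> L1 miss wb->B3  d=-]
7: R B2 -> L0 miss wb->B4  d=-]
8: W B0 -> L0 miss  d=D]
9: R B0 -> L0 hit  d=D]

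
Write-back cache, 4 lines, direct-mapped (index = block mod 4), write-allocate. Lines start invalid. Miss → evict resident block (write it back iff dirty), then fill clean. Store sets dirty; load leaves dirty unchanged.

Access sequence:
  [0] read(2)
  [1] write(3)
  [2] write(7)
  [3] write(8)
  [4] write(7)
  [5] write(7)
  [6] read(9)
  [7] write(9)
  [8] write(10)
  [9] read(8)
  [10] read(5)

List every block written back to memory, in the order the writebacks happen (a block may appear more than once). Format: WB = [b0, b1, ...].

WB = [3, 9]

0: R B2 → L2 miss [-]
1: W B3 → L3 miss [D]
2: W B7 → L3 miss wb→B3 [D]
3: W B8 → L0 miss [D]
4: W B7 → L3 hit [D]
5: W B7 → L3 hit [D]
6: R B9 → L1 miss [-]
7: W B9 → L1 hit [D]
8: W B10 → L2 miss [D]
9: R B8 → L0 hit [D]
10: R B5 → L1 miss wb→B9 [-]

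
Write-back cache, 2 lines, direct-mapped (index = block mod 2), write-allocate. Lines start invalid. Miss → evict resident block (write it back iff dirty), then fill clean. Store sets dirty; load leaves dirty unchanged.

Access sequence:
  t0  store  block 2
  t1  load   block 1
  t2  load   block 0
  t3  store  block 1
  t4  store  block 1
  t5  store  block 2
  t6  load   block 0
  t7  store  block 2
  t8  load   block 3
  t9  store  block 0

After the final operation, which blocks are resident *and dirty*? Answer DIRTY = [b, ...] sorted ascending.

DIRTY = [0]

0: W B2 → L0 miss [D]
1: R B1 → L1 miss [-]
2: R B0 → L0 miss wb→B2 [-]
3: W B1 → L1 hit [D]
4: W B1 → L1 hit [D]
5: W B2 → L0 miss [D]
6: R B0 → L0 miss wb→B2 [-]
7: W B2 → L0 miss [D]
8: R B3 → L1 miss wb→B1 [-]
9: W B0 → L0 miss wb→B2 [D]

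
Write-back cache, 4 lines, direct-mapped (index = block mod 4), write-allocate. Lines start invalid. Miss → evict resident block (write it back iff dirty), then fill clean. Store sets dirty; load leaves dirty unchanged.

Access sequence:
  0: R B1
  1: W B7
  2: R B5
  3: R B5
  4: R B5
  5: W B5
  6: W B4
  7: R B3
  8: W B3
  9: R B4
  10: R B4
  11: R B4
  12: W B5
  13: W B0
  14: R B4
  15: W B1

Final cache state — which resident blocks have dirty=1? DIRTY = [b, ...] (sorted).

  0 | R B1 → L1 miss [-]
  1 | W B7 → L3 miss [D]
  2 | R B5 → L1 miss [-]
  3 | R B5 → L1 hit [-]
  4 | R B5 → L1 hit [-]
  5 | W B5 → L1 hit [D]
  6 | W B4 → L0 miss [D]
  7 | R B3 → L3 miss wb→B7 [-]
  8 | W B3 → L3 hit [D]
  9 | R B4 → L0 hit [D]
  10 | R B4 → L0 hit [D]
  11 | R B4 → L0 hit [D]
  12 | W B5 → L1 hit [D]
  13 | W B0 → L0 miss wb→B4 [D]
  14 | R B4 → L0 miss wb→B0 [-]
  15 | W B1 → L1 miss wb→B5 [D]

DIRTY = [1, 3]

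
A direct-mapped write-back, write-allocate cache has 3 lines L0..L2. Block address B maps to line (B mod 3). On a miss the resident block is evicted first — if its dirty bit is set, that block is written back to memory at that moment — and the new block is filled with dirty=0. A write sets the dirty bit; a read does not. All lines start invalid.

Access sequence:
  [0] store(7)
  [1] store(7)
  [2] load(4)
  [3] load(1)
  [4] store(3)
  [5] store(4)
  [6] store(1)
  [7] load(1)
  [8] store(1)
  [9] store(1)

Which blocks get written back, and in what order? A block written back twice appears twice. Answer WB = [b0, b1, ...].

WB = [7, 4]

0: W B7 → L1 miss [D]
1: W B7 → L1 hit [D]
2: R B4 → L1 miss wb→B7 [-]
3: R B1 → L1 miss [-]
4: W B3 → L0 miss [D]
5: W B4 → L1 miss [D]
6: W B1 → L1 miss wb→B4 [D]
7: R B1 → L1 hit [D]
8: W B1 → L1 hit [D]
9: W B1 → L1 hit [D]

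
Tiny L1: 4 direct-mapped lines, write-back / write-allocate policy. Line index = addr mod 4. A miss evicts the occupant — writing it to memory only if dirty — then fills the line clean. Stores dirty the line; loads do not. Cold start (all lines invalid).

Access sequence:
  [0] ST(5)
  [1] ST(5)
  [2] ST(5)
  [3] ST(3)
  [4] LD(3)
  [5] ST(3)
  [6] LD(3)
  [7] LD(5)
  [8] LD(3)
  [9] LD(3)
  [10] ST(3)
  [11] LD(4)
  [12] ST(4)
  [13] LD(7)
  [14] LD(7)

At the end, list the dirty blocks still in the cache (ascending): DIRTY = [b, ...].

DIRTY = [4, 5]

0: W B5 → L1 miss [D]
1: W B5 → L1 hit [D]
2: W B5 → L1 hit [D]
3: W B3 → L3 miss [D]
4: R B3 → L3 hit [D]
5: W B3 → L3 hit [D]
6: R B3 → L3 hit [D]
7: R B5 → L1 hit [D]
8: R B3 → L3 hit [D]
9: R B3 → L3 hit [D]
10: W B3 → L3 hit [D]
11: R B4 → L0 miss [-]
12: W B4 → L0 hit [D]
13: R B7 → L3 miss wb→B3 [-]
14: R B7 → L3 hit [-]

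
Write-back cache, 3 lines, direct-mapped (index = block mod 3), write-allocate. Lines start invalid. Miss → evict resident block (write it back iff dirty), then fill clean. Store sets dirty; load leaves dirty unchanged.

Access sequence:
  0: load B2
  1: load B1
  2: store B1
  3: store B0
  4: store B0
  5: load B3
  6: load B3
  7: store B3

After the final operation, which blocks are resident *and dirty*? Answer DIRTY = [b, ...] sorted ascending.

0: R B2 -> L2 miss  d=-]
1: R B1 -> L1 miss  d=-]
2: W B1 -> L1 hit  d=D]
3: W B0 -> L0 miss  d=D]
4: W B0 -> L0 hit  d=D]
5: R B3 -> L0 miss wb->B0  d=-]
6: R B3 -> L0 hit  d=-]
7: W B3 -> L0 hit  d=D]

DIRTY = [1, 3]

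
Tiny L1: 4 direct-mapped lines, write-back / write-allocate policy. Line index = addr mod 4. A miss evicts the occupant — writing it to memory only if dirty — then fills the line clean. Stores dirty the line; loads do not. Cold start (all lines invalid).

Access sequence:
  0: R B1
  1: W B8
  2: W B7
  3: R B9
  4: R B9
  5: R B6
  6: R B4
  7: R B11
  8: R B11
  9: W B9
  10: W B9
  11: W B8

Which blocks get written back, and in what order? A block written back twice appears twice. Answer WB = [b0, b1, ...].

0: R B1 → L1 miss [-]
1: W B8 → L0 miss [D]
2: W B7 → L3 miss [D]
3: R B9 → L1 miss [-]
4: R B9 → L1 hit [-]
5: R B6 → L2 miss [-]
6: R B4 → L0 miss wb→B8 [-]
7: R B11 → L3 miss wb→B7 [-]
8: R B11 → L3 hit [-]
9: W B9 → L1 hit [D]
10: W B9 → L1 hit [D]
11: W B8 → L0 miss [D]

WB = [8, 7]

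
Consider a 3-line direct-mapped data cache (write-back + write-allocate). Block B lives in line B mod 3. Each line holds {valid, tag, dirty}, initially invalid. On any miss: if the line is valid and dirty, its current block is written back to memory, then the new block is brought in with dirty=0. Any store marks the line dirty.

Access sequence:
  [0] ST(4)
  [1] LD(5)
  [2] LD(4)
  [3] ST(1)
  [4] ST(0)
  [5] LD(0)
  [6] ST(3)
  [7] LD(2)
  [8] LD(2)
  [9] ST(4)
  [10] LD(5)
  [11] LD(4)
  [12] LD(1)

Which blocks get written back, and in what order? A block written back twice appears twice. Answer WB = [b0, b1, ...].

WB = [4, 0, 1, 4]

  0 | W B4 → L1 miss [D]
  1 | R B5 → L2 miss [-]
  2 | R B4 → L1 hit [D]
  3 | W B1 → L1 miss wb→B4 [D]
  4 | W B0 → L0 miss [D]
  5 | R B0 → L0 hit [D]
  6 | W B3 → L0 miss wb→B0 [D]
  7 | R B2 → L2 miss [-]
  8 | R B2 → L2 hit [-]
  9 | W B4 → L1 miss wb→B1 [D]
  10 | R B5 → L2 miss [-]
  11 | R B4 → L1 hit [D]
  12 | R B1 → L1 miss wb→B4 [-]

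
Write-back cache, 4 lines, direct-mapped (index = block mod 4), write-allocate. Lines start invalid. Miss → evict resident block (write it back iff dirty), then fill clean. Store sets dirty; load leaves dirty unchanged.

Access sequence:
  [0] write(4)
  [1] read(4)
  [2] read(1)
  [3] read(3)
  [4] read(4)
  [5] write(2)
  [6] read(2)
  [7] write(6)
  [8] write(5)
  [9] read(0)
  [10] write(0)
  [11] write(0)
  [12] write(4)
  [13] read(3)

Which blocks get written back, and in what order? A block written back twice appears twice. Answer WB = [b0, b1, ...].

0: W B4 → L0 miss [D]
1: R B4 → L0 hit [D]
2: R B1 → L1 miss [-]
3: R B3 → L3 miss [-]
4: R B4 → L0 hit [D]
5: W B2 → L2 miss [D]
6: R B2 → L2 hit [D]
7: W B6 → L2 miss wb→B2 [D]
8: W B5 → L1 miss [D]
9: R B0 → L0 miss wb→B4 [-]
10: W B0 → L0 hit [D]
11: W B0 → L0 hit [D]
12: W B4 → L0 miss wb→B0 [D]
13: R B3 → L3 hit [-]

WB = [2, 4, 0]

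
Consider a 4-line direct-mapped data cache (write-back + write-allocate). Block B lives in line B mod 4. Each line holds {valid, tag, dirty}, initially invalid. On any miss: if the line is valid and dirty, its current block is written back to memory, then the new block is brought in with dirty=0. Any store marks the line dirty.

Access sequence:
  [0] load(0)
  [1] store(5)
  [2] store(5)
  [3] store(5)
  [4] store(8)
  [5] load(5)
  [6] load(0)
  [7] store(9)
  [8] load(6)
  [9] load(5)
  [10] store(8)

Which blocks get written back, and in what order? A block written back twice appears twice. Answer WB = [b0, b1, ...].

0: R B0 → L0 miss [-]
1: W B5 → L1 miss [D]
2: W B5 → L1 hit [D]
3: W B5 → L1 hit [D]
4: W B8 → L0 miss [D]
5: R B5 → L1 hit [D]
6: R B0 → L0 miss wb→B8 [-]
7: W B9 → L1 miss wb→B5 [D]
8: R B6 → L2 miss [-]
9: R B5 → L1 miss wb→B9 [-]
10: W B8 → L0 miss [D]

WB = [8, 5, 9]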